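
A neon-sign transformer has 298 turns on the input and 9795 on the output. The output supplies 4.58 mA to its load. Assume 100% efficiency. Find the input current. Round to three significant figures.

I_in ≈ 0.151 A

For an ideal transformer I_in/I_out = N_out/N_in, so I_in = 0.00458 × 9795/298 = 0.151 A.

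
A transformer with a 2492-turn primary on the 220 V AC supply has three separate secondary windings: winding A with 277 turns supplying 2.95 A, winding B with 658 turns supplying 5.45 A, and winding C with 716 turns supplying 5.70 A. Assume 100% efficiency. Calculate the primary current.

I_p ≈ 3.40 A

V_A = 220 × 277/2492 = 24.454 V; V_B = 220 × 658/2492 = 58.090 V; V_C = 220 × 716/2492 = 63.210 V.
P_out = V_A I_A + V_B I_B + V_C I_C = 24.454×2.95 + 58.090×5.45 + 63.210×5.70 = 72.140 + 316.59 + 360.30 = 749.03 W.
Ideal ⇒ P_in = P_out, so I_p = P_out/V_p = 749.03/220 = 3.40 A.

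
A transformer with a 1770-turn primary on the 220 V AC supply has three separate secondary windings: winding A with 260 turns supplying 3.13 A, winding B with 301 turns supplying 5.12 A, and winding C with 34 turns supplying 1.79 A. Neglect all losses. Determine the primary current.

V_A = 220 × 260/1770 = 32.316 V; V_B = 220 × 301/1770 = 37.412 V; V_C = 220 × 34/1770 = 4.2260 V.
P_out = V_A I_A + V_B I_B + V_C I_C = 32.316×3.13 + 37.412×5.12 + 4.2260×1.79 = 101.15 + 191.55 + 7.5645 = 300.27 W.
Ideal ⇒ P_in = P_out, so I_p = P_out/V_p = 300.27/220 = 1.36 A.

I_p ≈ 1.36 A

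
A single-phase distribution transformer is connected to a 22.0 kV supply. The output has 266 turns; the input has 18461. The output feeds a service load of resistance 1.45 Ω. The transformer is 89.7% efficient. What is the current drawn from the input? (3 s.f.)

I_in ≈ 3.51 A

V_out = 22000 × 266/18461 = 316.99 V.
I_out = V_out/R = 316.99/1.45 = 218.62 A.
P_out = V_out I_out = 316.99 × 218.62 = 69300 W.
P_in = P_out/η = 69300/0.897 = 77257 W.
I_in = P_in/V_in = 77257/22000 = 3.51 A.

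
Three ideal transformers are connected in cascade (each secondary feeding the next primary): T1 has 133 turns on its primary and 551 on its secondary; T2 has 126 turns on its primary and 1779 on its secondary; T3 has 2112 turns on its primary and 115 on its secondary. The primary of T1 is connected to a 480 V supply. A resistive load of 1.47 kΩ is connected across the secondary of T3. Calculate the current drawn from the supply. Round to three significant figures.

Secondary of T1: V = 480.00 × 551/133 = 1988.6 V.
Secondary of T2: V = 1988.6 × 1779/126 = 28077 V.
Secondary of T3: V = 28077 × 115/2112 = 1528.8 V.
I_load = 1528.8/1470 = 1.0400 A, so P_out = 1528.8 × 1.0400 = 1590.0 W.
All ideal ⇒ P_in = P_out, so I_supply = 1590.0/480 = 3.31 A.

I_supply ≈ 3.31 A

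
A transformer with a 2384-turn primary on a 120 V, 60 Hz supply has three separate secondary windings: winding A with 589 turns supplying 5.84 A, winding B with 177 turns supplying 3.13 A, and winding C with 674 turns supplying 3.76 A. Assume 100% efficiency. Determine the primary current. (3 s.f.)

I_p ≈ 2.74 A

V_A = 120 × 589/2384 = 29.648 V; V_B = 120 × 177/2384 = 8.9094 V; V_C = 120 × 674/2384 = 33.926 V.
P_out = V_A I_A + V_B I_B + V_C I_C = 29.648×5.84 + 8.9094×3.13 + 33.926×3.76 = 173.14 + 27.886 + 127.56 = 328.59 W.
Ideal ⇒ P_in = P_out, so I_p = P_out/V_p = 328.59/120 = 2.74 A.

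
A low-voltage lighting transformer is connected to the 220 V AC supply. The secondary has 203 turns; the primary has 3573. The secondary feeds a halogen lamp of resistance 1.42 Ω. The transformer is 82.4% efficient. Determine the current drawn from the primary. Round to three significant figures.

I_p ≈ 0.607 A

V_s = 220 × 203/3573 = 12.499 V.
I_s = V_s/R = 12.499/1.42 = 8.8023 A.
P_out = V_s I_s = 12.499 × 8.8023 = 110.02 W.
P_in = P_out/η = 110.02/0.824 = 133.52 W.
I_p = P_in/V_p = 133.52/220 = 0.607 A.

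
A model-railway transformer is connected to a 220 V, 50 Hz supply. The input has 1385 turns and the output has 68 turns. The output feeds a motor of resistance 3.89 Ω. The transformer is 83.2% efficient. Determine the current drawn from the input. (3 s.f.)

I_in ≈ 0.164 A

V_out = 220 × 68/1385 = 10.801 V.
I_out = V_out/R = 10.801/3.89 = 2.7767 A.
P_out = V_out I_out = 10.801 × 2.7767 = 29.993 W.
P_in = P_out/η = 29.993/0.832 = 36.049 W.
I_in = P_in/V_in = 36.049/220 = 0.164 A.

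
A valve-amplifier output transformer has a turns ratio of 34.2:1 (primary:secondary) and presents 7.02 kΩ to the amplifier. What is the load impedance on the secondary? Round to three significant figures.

Z_s ≈ 6.00 Ω

Z_s = Z_p/(N_p/N_s)² = 7020/34.2² = 6.00 Ω.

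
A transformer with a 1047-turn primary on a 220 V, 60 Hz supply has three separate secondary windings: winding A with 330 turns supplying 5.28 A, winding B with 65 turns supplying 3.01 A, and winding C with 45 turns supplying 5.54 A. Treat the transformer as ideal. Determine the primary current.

I_p ≈ 2.09 A

V_A = 220 × 330/1047 = 69.341 V; V_B = 220 × 65/1047 = 13.658 V; V_C = 220 × 45/1047 = 9.4556 V.
P_out = V_A I_A + V_B I_B + V_C I_C = 69.341×5.28 + 13.658×3.01 + 9.4556×5.54 = 366.12 + 41.111 + 52.384 = 459.62 W.
Ideal ⇒ P_in = P_out, so I_p = P_out/V_p = 459.62/220 = 2.09 A.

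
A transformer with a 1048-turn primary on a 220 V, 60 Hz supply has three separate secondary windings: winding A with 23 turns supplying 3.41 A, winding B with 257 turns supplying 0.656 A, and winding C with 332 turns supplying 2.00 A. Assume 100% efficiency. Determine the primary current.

V_A = 220 × 23/1048 = 4.8282 V; V_B = 220 × 257/1048 = 53.950 V; V_C = 220 × 332/1048 = 69.695 V.
P_out = V_A I_A + V_B I_B + V_C I_C = 4.8282×3.41 + 53.950×0.656 + 69.695×2.00 = 16.464 + 35.391 + 139.39 = 191.25 W.
Ideal ⇒ P_in = P_out, so I_p = P_out/V_p = 191.25/220 = 0.869 A.

I_p ≈ 0.869 A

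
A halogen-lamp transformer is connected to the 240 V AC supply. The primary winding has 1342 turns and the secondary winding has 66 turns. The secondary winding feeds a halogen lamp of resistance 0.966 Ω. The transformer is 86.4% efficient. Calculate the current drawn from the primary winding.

V_s = 240 × 66/1342 = 11.803 V.
I_s = V_s/R = 11.803/0.966 = 12.219 A.
P_out = V_s I_s = 11.803 × 12.219 = 144.22 W.
P_in = P_out/η = 144.22/0.864 = 166.92 W.
I_p = P_in/V_p = 166.92/240 = 0.696 A.

I_p ≈ 0.696 A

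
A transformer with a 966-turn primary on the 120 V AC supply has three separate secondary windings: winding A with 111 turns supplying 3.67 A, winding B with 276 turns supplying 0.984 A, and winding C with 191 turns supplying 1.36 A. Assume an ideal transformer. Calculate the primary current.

I_p ≈ 0.972 A

V_A = 120 × 111/966 = 13.789 V; V_B = 120 × 276/966 = 34.286 V; V_C = 120 × 191/966 = 23.727 V.
P_out = V_A I_A + V_B I_B + V_C I_C = 13.789×3.67 + 34.286×0.984 + 23.727×1.36 = 50.605 + 33.737 + 32.268 = 116.61 W.
Ideal ⇒ P_in = P_out, so I_p = P_out/V_p = 116.61/120 = 0.972 A.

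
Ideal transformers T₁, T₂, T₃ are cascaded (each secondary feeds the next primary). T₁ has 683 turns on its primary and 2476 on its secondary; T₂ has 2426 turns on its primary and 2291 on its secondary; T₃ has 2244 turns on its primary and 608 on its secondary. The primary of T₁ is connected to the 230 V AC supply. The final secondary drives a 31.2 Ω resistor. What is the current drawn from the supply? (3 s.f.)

After T₁: V = 230.00 × 2476/683 = 833.79 V.
After T₂: V = 833.79 × 2291/2426 = 787.39 V.
After T₃: V = 787.39 × 608/2244 = 213.34 V.
I_load = 213.34/31.2 = 6.8378 A, so P_out = 213.34 × 6.8378 = 1458.8 W.
All ideal ⇒ P_in = P_out, so I_supply = 1458.8/230 = 6.34 A.

I_supply ≈ 6.34 A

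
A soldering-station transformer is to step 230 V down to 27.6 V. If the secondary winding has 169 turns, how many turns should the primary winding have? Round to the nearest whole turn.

N_p/N_s = V_p/V_s, so N_p = 169 × 230/27.6 = 1408.3 ≈ 1408 turns.

N_p = 1408 turns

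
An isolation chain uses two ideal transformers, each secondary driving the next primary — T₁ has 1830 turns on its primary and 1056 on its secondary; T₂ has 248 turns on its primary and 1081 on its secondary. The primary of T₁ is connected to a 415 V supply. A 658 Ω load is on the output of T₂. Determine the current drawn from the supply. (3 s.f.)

After T₁: V = 415.00 × 1056/1830 = 239.48 V.
After T₂: V = 239.48 × 1081/248 = 1043.8 V.
I_load = 1043.8/658 = 1.5864 A, so P_out = 1043.8 × 1.5864 = 1655.9 W.
All ideal ⇒ P_in = P_out, so I_supply = 1655.9/415 = 3.99 A.

I_supply ≈ 3.99 A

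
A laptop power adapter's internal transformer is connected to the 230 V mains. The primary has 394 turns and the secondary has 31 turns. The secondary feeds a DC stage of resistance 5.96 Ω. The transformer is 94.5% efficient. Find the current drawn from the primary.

I_p ≈ 0.253 A

V_s = 230 × 31/394 = 18.096 V.
I_s = V_s/R = 18.096/5.96 = 3.0363 A.
P_out = V_s I_s = 18.096 × 3.0363 = 54.947 W.
P_in = P_out/η = 54.947/0.945 = 58.144 W.
I_p = P_in/V_p = 58.144/230 = 0.253 A.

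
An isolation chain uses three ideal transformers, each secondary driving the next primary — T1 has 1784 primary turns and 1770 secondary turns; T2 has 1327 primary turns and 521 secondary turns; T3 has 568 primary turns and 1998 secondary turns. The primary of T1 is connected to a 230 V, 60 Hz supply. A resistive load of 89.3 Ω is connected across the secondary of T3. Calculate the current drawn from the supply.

I_supply ≈ 4.84 A

Secondary of T1: V = 230.00 × 1770/1784 = 228.20 V.
Secondary of T2: V = 228.20 × 521/1327 = 89.593 V.
Secondary of T3: V = 89.593 × 1998/568 = 315.15 V.
I_load = 315.15/89.3 = 3.5291 A, so P_out = 315.15 × 3.5291 = 1112.2 W.
All ideal ⇒ P_in = P_out, so I_supply = 1112.2/230 = 4.84 A.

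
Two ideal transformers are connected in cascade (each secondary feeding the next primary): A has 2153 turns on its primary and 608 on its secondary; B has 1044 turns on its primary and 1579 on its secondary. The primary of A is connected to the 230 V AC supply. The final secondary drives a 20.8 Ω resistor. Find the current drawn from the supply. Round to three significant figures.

I_supply ≈ 2.02 A

After A: V = 230.00 × 608/2153 = 64.951 V.
After B: V = 64.951 × 1579/1044 = 98.236 V.
I_load = 98.236/20.8 = 4.7229 A, so P_out = 98.236 × 4.7229 = 463.95 W.
All ideal ⇒ P_in = P_out, so I_supply = 463.95/230 = 2.02 A.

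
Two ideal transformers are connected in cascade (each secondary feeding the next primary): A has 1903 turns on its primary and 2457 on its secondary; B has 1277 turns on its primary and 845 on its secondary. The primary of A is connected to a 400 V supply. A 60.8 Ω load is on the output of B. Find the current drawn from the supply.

After A: V = 400.00 × 2457/1903 = 516.45 V.
After B: V = 516.45 × 845/1277 = 341.74 V.
I_load = 341.74/60.8 = 5.6207 A, so P_out = 341.74 × 5.6207 = 1920.8 W.
All ideal ⇒ P_in = P_out, so I_supply = 1920.8/400 = 4.80 A.

I_supply ≈ 4.80 A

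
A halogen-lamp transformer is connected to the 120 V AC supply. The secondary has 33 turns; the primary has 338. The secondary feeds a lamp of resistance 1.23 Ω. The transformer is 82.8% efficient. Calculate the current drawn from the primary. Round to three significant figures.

I_p ≈ 1.12 A

V_s = 120 × 33/338 = 11.716 V.
I_s = V_s/R = 11.716/1.23 = 9.5252 A.
P_out = V_s I_s = 11.716 × 9.5252 = 111.60 W.
P_in = P_out/η = 111.60/0.828 = 134.78 W.
I_p = P_in/V_p = 134.78/120 = 1.12 A.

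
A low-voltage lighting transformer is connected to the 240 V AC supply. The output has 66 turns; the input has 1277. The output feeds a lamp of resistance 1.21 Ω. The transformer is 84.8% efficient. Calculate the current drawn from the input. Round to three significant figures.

V_out = 240 × 66/1277 = 12.404 V.
I_out = V_out/R = 12.404/1.21 = 10.251 A.
P_out = V_out I_out = 12.404 × 10.251 = 127.16 W.
P_in = P_out/η = 127.16/0.848 = 149.95 W.
I_in = P_in/V_in = 149.95/240 = 0.625 A.

I_in ≈ 0.625 A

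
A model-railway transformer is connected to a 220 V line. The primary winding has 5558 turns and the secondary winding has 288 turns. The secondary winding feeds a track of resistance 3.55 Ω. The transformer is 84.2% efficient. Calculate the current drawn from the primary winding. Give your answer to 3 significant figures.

V_s = 220 × 288/5558 = 11.400 V.
I_s = V_s/R = 11.400/3.55 = 3.2112 A.
P_out = V_s I_s = 11.400 × 3.2112 = 36.607 W.
P_in = P_out/η = 36.607/0.842 = 43.476 W.
I_p = P_in/V_p = 43.476/220 = 0.198 A.

I_p ≈ 0.198 A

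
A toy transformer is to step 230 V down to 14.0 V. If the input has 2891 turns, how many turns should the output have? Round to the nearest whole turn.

N_out/N_in = V_out/V_in, so N_out = 2891 × 14.0/230 = 176.0 ≈ 176 turns.

N_out = 176 turns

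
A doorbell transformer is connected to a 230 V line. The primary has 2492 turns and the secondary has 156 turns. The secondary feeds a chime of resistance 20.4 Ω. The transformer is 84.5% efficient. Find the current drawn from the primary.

V_s = 230 × 156/2492 = 14.398 V.
I_s = V_s/R = 14.398/20.4 = 0.70579 A.
P_out = V_s I_s = 14.398 × 0.70579 = 10.162 W.
P_in = P_out/η = 10.162/0.845 = 12.026 W.
I_p = P_in/V_p = 12.026/230 = 0.0523 A.

I_p ≈ 0.0523 A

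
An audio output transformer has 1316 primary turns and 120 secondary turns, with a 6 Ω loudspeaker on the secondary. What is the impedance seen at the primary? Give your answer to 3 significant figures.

Z_p = (N_p/N_s)² × Z_s = (1316/120)² × 6 = 722 Ω.

Z_p ≈ 722 Ω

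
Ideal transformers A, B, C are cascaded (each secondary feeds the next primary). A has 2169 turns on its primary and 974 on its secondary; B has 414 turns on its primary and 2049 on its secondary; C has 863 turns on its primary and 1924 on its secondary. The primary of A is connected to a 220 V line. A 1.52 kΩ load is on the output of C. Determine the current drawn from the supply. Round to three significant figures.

I_supply ≈ 3.55 A

After A: V = 220.00 × 974/2169 = 98.792 V.
After B: V = 98.792 × 2049/414 = 488.95 V.
After C: V = 488.95 × 1924/863 = 1090.1 V.
I_load = 1090.1/1520 = 0.71716 A, so P_out = 1090.1 × 0.71716 = 781.76 W.
All ideal ⇒ P_in = P_out, so I_supply = 781.76/220 = 3.55 A.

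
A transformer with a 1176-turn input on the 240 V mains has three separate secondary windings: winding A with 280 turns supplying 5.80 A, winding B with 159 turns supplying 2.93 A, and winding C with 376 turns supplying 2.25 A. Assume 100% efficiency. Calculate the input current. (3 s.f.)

I_in ≈ 2.50 A

V_A = 240 × 280/1176 = 57.143 V; V_B = 240 × 159/1176 = 32.449 V; V_C = 240 × 376/1176 = 76.735 V.
P_out = V_A I_A + V_B I_B + V_C I_C = 57.143×5.80 + 32.449×2.93 + 76.735×2.25 = 331.43 + 95.076 + 172.65 = 599.16 W.
Ideal ⇒ P_in = P_out, so I_in = P_out/V_in = 599.16/240 = 2.50 A.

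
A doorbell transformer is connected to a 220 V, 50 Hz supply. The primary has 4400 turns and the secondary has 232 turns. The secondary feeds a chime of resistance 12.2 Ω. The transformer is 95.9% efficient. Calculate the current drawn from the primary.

V_s = 220 × 232/4400 = 11.600 V.
I_s = V_s/R = 11.600/12.2 = 0.95082 A.
P_out = V_s I_s = 11.600 × 0.95082 = 11.030 W.
P_in = P_out/η = 11.030/0.959 = 11.501 W.
I_p = P_in/V_p = 11.501/220 = 0.0523 A.

I_p ≈ 0.0523 A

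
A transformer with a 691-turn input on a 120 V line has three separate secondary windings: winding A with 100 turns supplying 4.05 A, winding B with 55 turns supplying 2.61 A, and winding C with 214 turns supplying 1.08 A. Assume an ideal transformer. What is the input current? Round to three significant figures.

V_A = 120 × 100/691 = 17.366 V; V_B = 120 × 55/691 = 9.5514 V; V_C = 120 × 214/691 = 37.164 V.
P_out = V_A I_A + V_B I_B + V_C I_C = 17.366×4.05 + 9.5514×2.61 + 37.164×1.08 = 70.333 + 24.929 + 40.137 = 135.40 W.
Ideal ⇒ P_in = P_out, so I_in = P_out/V_in = 135.40/120 = 1.13 A.

I_in ≈ 1.13 A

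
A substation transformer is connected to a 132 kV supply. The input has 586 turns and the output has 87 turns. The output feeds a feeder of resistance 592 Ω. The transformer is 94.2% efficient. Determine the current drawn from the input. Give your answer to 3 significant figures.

V_out = 132000 × 87/586 = 19597 V.
I_out = V_out/R = 19597/592 = 33.103 A.
P_out = V_out I_out = 19597 × 33.103 = 648740 W.
P_in = P_out/η = 648740/0.942 = 688680 W.
I_in = P_in/V_in = 688680/132000 = 5.22 A.

I_in ≈ 5.22 A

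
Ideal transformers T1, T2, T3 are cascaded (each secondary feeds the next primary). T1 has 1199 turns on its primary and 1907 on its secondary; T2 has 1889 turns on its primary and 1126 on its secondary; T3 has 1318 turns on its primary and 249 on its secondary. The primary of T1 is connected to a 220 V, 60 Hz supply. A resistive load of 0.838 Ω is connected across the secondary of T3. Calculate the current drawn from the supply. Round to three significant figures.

Secondary of T1: V = 220.00 × 1907/1199 = 349.91 V.
Secondary of T2: V = 349.91 × 1126/1889 = 208.57 V.
Secondary of T3: V = 208.57 × 249/1318 = 39.404 V.
I_load = 39.404/0.838 = 47.022 A, so P_out = 39.404 × 47.022 = 1852.9 W.
All ideal ⇒ P_in = P_out, so I_supply = 1852.9/220 = 8.42 A.

I_supply ≈ 8.42 A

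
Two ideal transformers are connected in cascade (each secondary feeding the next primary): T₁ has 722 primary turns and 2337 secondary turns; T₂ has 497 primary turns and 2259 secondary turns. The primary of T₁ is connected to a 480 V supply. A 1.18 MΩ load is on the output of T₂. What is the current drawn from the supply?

I_supply ≈ 0.0880 A

After T₁: V = 480.00 × 2337/722 = 1553.7 V.
After T₂: V = 1553.7 × 2259/497 = 7061.9 V.
I_load = 7061.9/(1.18×10^6) = 0.0059847 A, so P_out = 7061.9 × 0.0059847 = 42.263 W.
All ideal ⇒ P_in = P_out, so I_supply = 42.263/480 = 0.0880 A.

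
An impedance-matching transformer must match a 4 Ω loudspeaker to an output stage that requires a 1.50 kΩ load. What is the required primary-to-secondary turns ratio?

Z_p/Z_s = (N_p/N_s)², so N_p/N_s = √(1500/4) = √375 = 19.4.

N_p/N_s ≈ 19.4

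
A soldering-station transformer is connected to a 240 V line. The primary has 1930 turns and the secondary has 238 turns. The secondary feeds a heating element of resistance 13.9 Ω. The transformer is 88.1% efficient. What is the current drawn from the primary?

V_s = 240 × 238/1930 = 29.596 V.
I_s = V_s/R = 29.596/13.9 = 2.1292 A.
P_out = V_s I_s = 29.596 × 2.1292 = 63.015 W.
P_in = P_out/η = 63.015/0.881 = 71.527 W.
I_p = P_in/V_p = 71.527/240 = 0.298 A.

I_p ≈ 0.298 A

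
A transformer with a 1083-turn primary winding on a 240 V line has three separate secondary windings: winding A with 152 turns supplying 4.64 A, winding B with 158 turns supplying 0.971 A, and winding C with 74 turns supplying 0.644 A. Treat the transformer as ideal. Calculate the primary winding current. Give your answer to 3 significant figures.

I_p ≈ 0.837 A

V_A = 240 × 152/1083 = 33.684 V; V_B = 240 × 158/1083 = 35.014 V; V_C = 240 × 74/1083 = 16.399 V.
P_out = V_A I_A + V_B I_B + V_C I_C = 33.684×4.64 + 35.014×0.971 + 16.399×0.644 = 156.29 + 33.998 + 10.561 = 200.85 W.
Ideal ⇒ P_in = P_out, so I_p = P_out/V_p = 200.85/240 = 0.837 A.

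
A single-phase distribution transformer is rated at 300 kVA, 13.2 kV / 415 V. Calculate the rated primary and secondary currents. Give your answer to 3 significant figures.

I_p = S/V_p = 300000/13200 = 22.7 A.
I_s = S/V_s = 300000/415 = 723 A.

I_p ≈ 22.7 A, I_s ≈ 723 A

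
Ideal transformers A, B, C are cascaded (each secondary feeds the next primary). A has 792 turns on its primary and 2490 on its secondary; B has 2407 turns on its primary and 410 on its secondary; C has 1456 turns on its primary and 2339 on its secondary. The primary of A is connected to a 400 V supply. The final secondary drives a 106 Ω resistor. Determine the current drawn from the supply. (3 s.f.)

I_supply ≈ 2.79 A

After A: V = 400.00 × 2490/792 = 1257.6 V.
After B: V = 1257.6 × 410/2407 = 214.21 V.
After C: V = 214.21 × 2339/1456 = 344.12 V.
I_load = 344.12/106 = 3.2464 A, so P_out = 344.12 × 3.2464 = 1117.2 W.
All ideal ⇒ P_in = P_out, so I_supply = 1117.2/400 = 2.79 A.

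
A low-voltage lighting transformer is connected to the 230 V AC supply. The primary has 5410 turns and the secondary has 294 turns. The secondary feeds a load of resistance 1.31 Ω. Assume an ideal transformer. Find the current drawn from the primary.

V_s = V_p × N_s/N_p = 230 × 294/5410 = 12.499 V.
I_s = V_s/R = 12.499/1.31 = 9.5413 A.
For an ideal transformer I_p N_p = I_s N_s, so I_p = 9.5413 × 294/5410 = 0.519 A.

I_p ≈ 0.519 A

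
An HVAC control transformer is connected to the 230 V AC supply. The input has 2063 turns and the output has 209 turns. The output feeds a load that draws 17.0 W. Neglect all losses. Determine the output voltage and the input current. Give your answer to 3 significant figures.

V_out = V_in × N_out/N_in = 230 × 209/2063 = 23.301 V.
I_out = P/V_out = 17.0/23.301 = 0.72958 A.
I_in = I_out × N_out/N_in = 0.72958 × 209/2063 = 0.0739 A.

V_out ≈ 23.3 V, I_in ≈ 0.0739 A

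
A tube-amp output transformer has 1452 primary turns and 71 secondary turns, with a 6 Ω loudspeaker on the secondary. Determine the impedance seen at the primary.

Z_p = (N_p/N_s)² × Z_s = (1452/71)² × 6 = 2510 Ω.

Z_p ≈ 2510 Ω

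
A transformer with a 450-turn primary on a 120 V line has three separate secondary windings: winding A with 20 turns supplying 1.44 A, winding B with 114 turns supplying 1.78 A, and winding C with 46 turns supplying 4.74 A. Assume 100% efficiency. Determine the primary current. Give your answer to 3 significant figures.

I_p ≈ 0.999 A

V_A = 120 × 20/450 = 5.3333 V; V_B = 120 × 114/450 = 30.400 V; V_C = 120 × 46/450 = 12.267 V.
P_out = V_A I_A + V_B I_B + V_C I_C = 5.3333×1.44 + 30.400×1.78 + 12.267×4.74 = 7.6800 + 54.112 + 58.144 = 119.94 W.
Ideal ⇒ P_in = P_out, so I_p = P_out/V_p = 119.94/120 = 0.999 A.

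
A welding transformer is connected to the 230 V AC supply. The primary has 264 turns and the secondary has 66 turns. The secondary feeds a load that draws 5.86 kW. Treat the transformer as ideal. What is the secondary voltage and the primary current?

V_s = V_p × N_s/N_p = 230 × 66/264 = 57.500 V.
I_s = P/V_s = 5860/57.500 = 101.91 A.
I_p = I_s × N_s/N_p = 101.91 × 66/264 = 25.5 A.

V_s ≈ 57.5 V, I_p ≈ 25.5 A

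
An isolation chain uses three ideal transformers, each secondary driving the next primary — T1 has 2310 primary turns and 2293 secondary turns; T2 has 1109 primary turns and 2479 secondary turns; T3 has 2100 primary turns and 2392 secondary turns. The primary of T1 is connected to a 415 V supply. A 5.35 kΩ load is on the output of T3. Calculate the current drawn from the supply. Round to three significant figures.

Secondary of T1: V = 415.00 × 2293/2310 = 411.95 V.
Secondary of T2: V = 411.95 × 2479/1109 = 920.84 V.
Secondary of T3: V = 920.84 × 2392/2100 = 1048.9 V.
I_load = 1048.9/5350 = 0.19605 A, so P_out = 1048.9 × 0.19605 = 205.64 W.
All ideal ⇒ P_in = P_out, so I_supply = 205.64/415 = 0.496 A.

I_supply ≈ 0.496 A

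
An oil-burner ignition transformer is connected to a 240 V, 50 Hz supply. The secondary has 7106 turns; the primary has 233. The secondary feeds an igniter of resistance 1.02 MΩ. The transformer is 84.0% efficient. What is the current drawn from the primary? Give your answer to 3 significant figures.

V_s = 240 × 7106/233 = 7319.5 V.
I_s = V_s/R = 7319.5/(1.02×10^6) = 0.0071760 A.
P_out = V_s I_s = 7319.5 × 0.0071760 = 52.524 W.
P_in = P_out/η = 52.524/0.840 = 62.529 W.
I_p = P_in/V_p = 62.529/240 = 0.261 A.

I_p ≈ 0.261 A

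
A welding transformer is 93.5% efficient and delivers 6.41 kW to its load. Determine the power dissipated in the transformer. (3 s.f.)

P_loss ≈ 446 W

P_in = P_out/η = 6410/0.935 = 6855.61 W.
P_loss = P_in − P_out = 6855.61 − 6410 = 446 W.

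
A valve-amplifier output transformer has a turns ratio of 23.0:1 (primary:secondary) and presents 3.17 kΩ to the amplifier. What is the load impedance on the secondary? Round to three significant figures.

Z_s = Z_p/(N_p/N_s)² = 3170/23.0² = 5.99 Ω.

Z_s ≈ 5.99 Ω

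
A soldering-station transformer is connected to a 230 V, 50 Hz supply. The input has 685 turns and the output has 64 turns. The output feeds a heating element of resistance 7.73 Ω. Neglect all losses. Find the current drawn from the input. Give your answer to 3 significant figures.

I_in ≈ 0.260 A

V_out = V_in × N_out/N_in = 230 × 64/685 = 21.489 V.
I_out = V_out/R = 21.489/7.73 = 2.7800 A.
For an ideal transformer I_in N_in = I_out N_out, so I_in = 2.7800 × 64/685 = 0.260 A.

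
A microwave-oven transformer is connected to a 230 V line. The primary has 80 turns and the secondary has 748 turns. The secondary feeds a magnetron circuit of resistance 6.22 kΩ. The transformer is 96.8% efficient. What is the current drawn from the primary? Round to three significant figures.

V_s = 230 × 748/80 = 2150.5 V.
I_s = V_s/R = 2150.5/6220 = 0.34574 A.
P_out = V_s I_s = 2150.5 × 0.34574 = 743.51 W.
P_in = P_out/η = 743.51/0.968 = 768.09 W.
I_p = P_in/V_p = 768.09/230 = 3.34 A.

I_p ≈ 3.34 A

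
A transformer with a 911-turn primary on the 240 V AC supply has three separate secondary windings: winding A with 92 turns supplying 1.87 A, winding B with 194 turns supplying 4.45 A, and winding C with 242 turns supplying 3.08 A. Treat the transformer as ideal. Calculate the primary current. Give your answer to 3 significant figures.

I_p ≈ 1.95 A

V_A = 240 × 92/911 = 24.237 V; V_B = 240 × 194/911 = 51.109 V; V_C = 240 × 242/911 = 63.754 V.
P_out = V_A I_A + V_B I_B + V_C I_C = 24.237×1.87 + 51.109×4.45 + 63.754×3.08 = 45.323 + 227.43 + 196.36 = 469.12 W.
Ideal ⇒ P_in = P_out, so I_p = P_out/V_p = 469.12/240 = 1.95 A.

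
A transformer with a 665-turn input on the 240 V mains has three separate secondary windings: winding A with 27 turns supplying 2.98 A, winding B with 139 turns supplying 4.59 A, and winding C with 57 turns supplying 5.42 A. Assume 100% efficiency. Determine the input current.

V_A = 240 × 27/665 = 9.7444 V; V_B = 240 × 139/665 = 50.165 V; V_C = 240 × 57/665 = 20.571 V.
P_out = V_A I_A + V_B I_B + V_C I_C = 9.7444×2.98 + 50.165×4.59 + 20.571×5.42 = 29.038 + 230.26 + 111.50 = 370.79 W.
Ideal ⇒ P_in = P_out, so I_in = P_out/V_in = 370.79/240 = 1.54 A.

I_in ≈ 1.54 A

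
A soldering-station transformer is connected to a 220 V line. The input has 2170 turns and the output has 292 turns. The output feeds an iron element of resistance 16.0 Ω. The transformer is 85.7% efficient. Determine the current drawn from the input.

V_out = 220 × 292/2170 = 29.604 V.
I_out = V_out/R = 29.604/16.0 = 1.8502 A.
P_out = V_out I_out = 29.604 × 1.8502 = 54.774 W.
P_in = P_out/η = 54.774/0.857 = 63.913 W.
I_in = P_in/V_in = 63.913/220 = 0.291 A.

I_in ≈ 0.291 A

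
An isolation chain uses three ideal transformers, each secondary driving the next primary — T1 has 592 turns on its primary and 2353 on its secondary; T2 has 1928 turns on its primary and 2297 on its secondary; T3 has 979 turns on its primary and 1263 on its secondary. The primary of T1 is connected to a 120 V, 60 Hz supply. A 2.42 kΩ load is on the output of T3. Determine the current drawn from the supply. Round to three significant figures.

After T1: V = 120.00 × 2353/592 = 476.96 V.
After T2: V = 476.96 × 2297/1928 = 568.24 V.
After T3: V = 568.24 × 1263/979 = 733.09 V.
I_load = 733.09/2420 = 0.30293 A, so P_out = 733.09 × 0.30293 = 222.07 W.
All ideal ⇒ P_in = P_out, so I_supply = 222.07/120 = 1.85 A.

I_supply ≈ 1.85 A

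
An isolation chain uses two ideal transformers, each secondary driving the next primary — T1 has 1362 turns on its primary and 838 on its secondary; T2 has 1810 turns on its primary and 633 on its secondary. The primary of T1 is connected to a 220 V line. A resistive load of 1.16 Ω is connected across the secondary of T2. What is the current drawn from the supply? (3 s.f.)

Secondary of T1: V = 220.00 × 838/1362 = 135.36 V.
Secondary of T2: V = 135.36 × 633/1810 = 47.339 V.
I_load = 47.339/1.16 = 40.809 A, so P_out = 47.339 × 40.809 = 1931.8 W.
All ideal ⇒ P_in = P_out, so I_supply = 1931.8/220 = 8.78 A.

I_supply ≈ 8.78 A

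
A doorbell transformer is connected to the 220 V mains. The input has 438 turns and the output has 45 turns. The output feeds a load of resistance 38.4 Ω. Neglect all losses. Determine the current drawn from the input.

V_out = V_in × N_out/N_in = 220 × 45/438 = 22.603 V.
I_out = V_out/R = 22.603/38.4 = 0.58861 A.
For an ideal transformer I_in N_in = I_out N_out, so I_in = 0.58861 × 45/438 = 0.0605 A.

I_in ≈ 0.0605 A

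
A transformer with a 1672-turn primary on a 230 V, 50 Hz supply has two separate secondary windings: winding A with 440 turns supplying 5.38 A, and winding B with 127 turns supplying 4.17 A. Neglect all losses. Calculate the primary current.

I_p ≈ 1.73 A

V_A = 230 × 440/1672 = 60.526 V; V_B = 230 × 127/1672 = 17.470 V.
P_out = V_A I_A + V_B I_B = 60.526×5.38 + 17.470×4.17 = 325.63 + 72.850 = 398.48 W.
Ideal ⇒ P_in = P_out, so I_p = P_out/V_p = 398.48/230 = 1.73 A.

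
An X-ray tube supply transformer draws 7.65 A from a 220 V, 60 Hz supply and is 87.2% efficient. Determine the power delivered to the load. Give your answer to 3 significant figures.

P_out ≈ 1470 W

P_in = V_p I_p = 220 × 7.65 = 1683.0 W.
P_out = η P_in = 0.872 × 1683.0 = 1470 W.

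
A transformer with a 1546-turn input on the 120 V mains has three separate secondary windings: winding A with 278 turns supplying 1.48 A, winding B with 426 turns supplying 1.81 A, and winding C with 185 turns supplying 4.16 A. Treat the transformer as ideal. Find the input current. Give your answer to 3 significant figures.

I_in ≈ 1.26 A

V_A = 120 × 278/1546 = 21.578 V; V_B = 120 × 426/1546 = 33.066 V; V_C = 120 × 185/1546 = 14.360 V.
P_out = V_A I_A + V_B I_B + V_C I_C = 21.578×1.48 + 33.066×1.81 + 14.360×4.16 = 31.936 + 59.849 + 59.736 = 151.52 W.
Ideal ⇒ P_in = P_out, so I_in = P_out/V_in = 151.52/120 = 1.26 A.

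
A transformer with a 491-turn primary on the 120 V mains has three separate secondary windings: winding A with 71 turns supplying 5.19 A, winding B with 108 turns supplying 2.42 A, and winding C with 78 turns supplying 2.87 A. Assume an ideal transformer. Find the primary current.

I_p ≈ 1.74 A

V_A = 120 × 71/491 = 17.352 V; V_B = 120 × 108/491 = 26.395 V; V_C = 120 × 78/491 = 19.063 V.
P_out = V_A I_A + V_B I_B + V_C I_C = 17.352×5.19 + 26.395×2.42 + 19.063×2.87 = 90.059 + 63.876 + 54.711 = 208.65 W.
Ideal ⇒ P_in = P_out, so I_p = P_out/V_p = 208.65/120 = 1.74 A.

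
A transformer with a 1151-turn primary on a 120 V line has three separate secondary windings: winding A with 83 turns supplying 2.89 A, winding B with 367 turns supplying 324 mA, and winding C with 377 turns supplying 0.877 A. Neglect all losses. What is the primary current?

V_A = 120 × 83/1151 = 8.6533 V; V_B = 120 × 367/1151 = 38.262 V; V_C = 120 × 377/1151 = 39.305 V.
P_out = V_A I_A + V_B I_B + V_C I_C = 8.6533×2.89 + 38.262×0.324 + 39.305×0.877 = 25.008 + 12.397 + 34.470 = 71.876 W.
Ideal ⇒ P_in = P_out, so I_p = P_out/V_p = 71.876/120 = 0.599 A.

I_p ≈ 0.599 A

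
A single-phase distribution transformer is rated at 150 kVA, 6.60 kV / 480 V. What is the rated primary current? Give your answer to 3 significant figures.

I_p = S/V_p = 150000/6600 = 22.7 A.

I_p ≈ 22.7 A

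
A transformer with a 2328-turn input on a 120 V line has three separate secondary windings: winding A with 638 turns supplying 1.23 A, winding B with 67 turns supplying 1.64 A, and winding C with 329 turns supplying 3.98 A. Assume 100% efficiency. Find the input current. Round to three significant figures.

V_A = 120 × 638/2328 = 32.887 V; V_B = 120 × 67/2328 = 3.4536 V; V_C = 120 × 329/2328 = 16.959 V.
P_out = V_A I_A + V_B I_B + V_C I_C = 32.887×1.23 + 3.4536×1.64 + 16.959×3.98 = 40.451 + 5.6639 + 67.496 = 113.61 W.
Ideal ⇒ P_in = P_out, so I_in = P_out/V_in = 113.61/120 = 0.947 A.

I_in ≈ 0.947 A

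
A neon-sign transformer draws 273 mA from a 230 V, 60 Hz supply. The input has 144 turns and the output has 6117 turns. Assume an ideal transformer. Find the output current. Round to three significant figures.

I_out ≈ 0.00643 A

I_out/I_in = N_in/N_out, so I_out = 0.273 × 144/6117 = 0.00643 A.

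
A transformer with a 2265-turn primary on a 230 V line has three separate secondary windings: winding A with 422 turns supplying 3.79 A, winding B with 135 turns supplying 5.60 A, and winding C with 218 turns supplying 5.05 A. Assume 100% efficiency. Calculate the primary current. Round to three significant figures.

V_A = 230 × 422/2265 = 42.852 V; V_B = 230 × 135/2265 = 13.709 V; V_C = 230 × 218/2265 = 22.137 V.
P_out = V_A I_A + V_B I_B + V_C I_C = 42.852×3.79 + 13.709×5.60 + 22.137×5.05 = 162.41 + 76.768 + 111.79 = 350.97 W.
Ideal ⇒ P_in = P_out, so I_p = P_out/V_p = 350.97/230 = 1.53 A.

I_p ≈ 1.53 A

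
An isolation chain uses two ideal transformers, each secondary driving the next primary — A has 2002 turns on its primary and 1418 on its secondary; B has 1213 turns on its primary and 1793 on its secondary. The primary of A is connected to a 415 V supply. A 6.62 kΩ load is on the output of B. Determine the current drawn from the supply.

I_supply ≈ 0.0687 A

After A: V = 415.00 × 1418/2002 = 293.94 V.
After B: V = 293.94 × 1793/1213 = 434.49 V.
I_load = 434.49/6620 = 0.065633 A, so P_out = 434.49 × 0.065633 = 28.517 W.
All ideal ⇒ P_in = P_out, so I_supply = 28.517/415 = 0.0687 A.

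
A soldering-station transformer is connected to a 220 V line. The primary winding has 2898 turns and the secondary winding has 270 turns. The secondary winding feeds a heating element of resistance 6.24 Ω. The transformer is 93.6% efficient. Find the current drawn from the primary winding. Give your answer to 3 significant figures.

I_p ≈ 0.327 A

V_s = 220 × 270/2898 = 20.497 V.
I_s = V_s/R = 20.497/6.24 = 3.2848 A.
P_out = V_s I_s = 20.497 × 3.2848 = 67.327 W.
P_in = P_out/η = 67.327/0.936 = 71.931 W.
I_p = P_in/V_p = 71.931/220 = 0.327 A.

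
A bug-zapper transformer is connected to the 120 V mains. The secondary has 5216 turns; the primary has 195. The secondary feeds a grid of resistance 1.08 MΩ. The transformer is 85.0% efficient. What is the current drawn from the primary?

V_s = 120 × 5216/195 = 3209.8 V.
I_s = V_s/R = 3209.8/(1.08×10^6) = 0.0029721 A.
P_out = V_s I_s = 3209.8 × 0.0029721 = 9.5399 W.
P_in = P_out/η = 9.5399/0.850 = 11.223 W.
I_p = P_in/V_p = 11.223/120 = 0.0935 A.

I_p ≈ 0.0935 A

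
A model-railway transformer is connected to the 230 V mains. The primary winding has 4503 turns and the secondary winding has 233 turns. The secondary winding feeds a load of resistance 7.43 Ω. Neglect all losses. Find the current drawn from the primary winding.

V_s = V_p × N_s/N_p = 230 × 233/4503 = 11.901 V.
I_s = V_s/R = 11.901/7.43 = 1.6017 A.
For an ideal transformer I_p N_p = I_s N_s, so I_p = 1.6017 × 233/4503 = 0.0829 A.

I_p ≈ 0.0829 A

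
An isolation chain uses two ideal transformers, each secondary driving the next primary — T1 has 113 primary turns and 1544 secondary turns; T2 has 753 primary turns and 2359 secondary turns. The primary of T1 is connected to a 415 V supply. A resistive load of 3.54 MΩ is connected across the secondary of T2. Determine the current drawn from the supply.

I_supply ≈ 0.215 A

Secondary of T1: V = 415.00 × 1544/113 = 5670.4 V.
Secondary of T2: V = 5670.4 × 2359/753 = 17764 V.
I_load = 17764/(3.54×10^6) = 0.0050182 A, so P_out = 17764 × 0.0050182 = 89.145 W.
All ideal ⇒ P_in = P_out, so I_supply = 89.145/415 = 0.215 A.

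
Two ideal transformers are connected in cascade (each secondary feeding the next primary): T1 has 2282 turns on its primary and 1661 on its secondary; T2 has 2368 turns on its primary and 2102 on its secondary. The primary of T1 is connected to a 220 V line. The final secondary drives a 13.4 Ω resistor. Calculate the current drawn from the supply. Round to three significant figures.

I_supply ≈ 6.85 A

After T1: V = 220.00 × 1661/2282 = 160.13 V.
After T2: V = 160.13 × 2102/2368 = 142.14 V.
I_load = 142.14/13.4 = 10.608 A, so P_out = 142.14 × 10.608 = 1507.8 W.
All ideal ⇒ P_in = P_out, so I_supply = 1507.8/220 = 6.85 A.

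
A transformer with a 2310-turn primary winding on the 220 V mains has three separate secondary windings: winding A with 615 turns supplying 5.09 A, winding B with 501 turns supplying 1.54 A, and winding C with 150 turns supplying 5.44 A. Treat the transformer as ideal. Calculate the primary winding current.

I_p ≈ 2.04 A

V_A = 220 × 615/2310 = 58.571 V; V_B = 220 × 501/2310 = 47.714 V; V_C = 220 × 150/2310 = 14.286 V.
P_out = V_A I_A + V_B I_B + V_C I_C = 58.571×5.09 + 47.714×1.54 + 14.286×5.44 = 298.13 + 73.480 + 77.714 = 449.32 W.
Ideal ⇒ P_in = P_out, so I_p = P_out/V_p = 449.32/220 = 2.04 A.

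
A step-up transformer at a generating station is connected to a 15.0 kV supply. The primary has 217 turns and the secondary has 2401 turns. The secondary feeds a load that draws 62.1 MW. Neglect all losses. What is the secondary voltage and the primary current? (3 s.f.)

V_s = V_p × N_s/N_p = 15000 × 2401/217 = 165970 V.
I_s = P/V_s = 6.21×10^7/165970 = 374.17 A.
I_p = I_s × N_s/N_p = 374.17 × 2401/217 = 4140 A.

V_s ≈ 166000 V, I_p ≈ 4140 A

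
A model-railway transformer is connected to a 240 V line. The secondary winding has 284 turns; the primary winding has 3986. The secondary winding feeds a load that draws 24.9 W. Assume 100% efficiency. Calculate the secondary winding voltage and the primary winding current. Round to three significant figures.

V_s ≈ 17.1 V, I_p ≈ 0.104 A

V_s = V_p × N_s/N_p = 240 × 284/3986 = 17.100 V.
I_s = P/V_s = 24.9/17.100 = 1.4562 A.
I_p = I_s × N_s/N_p = 1.4562 × 284/3986 = 0.104 A.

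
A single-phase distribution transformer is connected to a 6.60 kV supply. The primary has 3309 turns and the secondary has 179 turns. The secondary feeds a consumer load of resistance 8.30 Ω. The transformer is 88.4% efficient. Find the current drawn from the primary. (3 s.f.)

V_s = 6600 × 179/3309 = 357.03 V.
I_s = V_s/R = 357.03/8.30 = 43.015 A.
P_out = V_s I_s = 357.03 × 43.015 = 15358 W.
P_in = P_out/η = 15358/0.884 = 17373 W.
I_p = P_in/V_p = 17373/6600 = 2.63 A.

I_p ≈ 2.63 A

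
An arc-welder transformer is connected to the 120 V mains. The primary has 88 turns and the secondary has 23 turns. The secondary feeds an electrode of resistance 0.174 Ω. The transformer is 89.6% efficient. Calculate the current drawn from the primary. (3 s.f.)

V_s = 120 × 23/88 = 31.364 V.
I_s = V_s/R = 31.364/0.174 = 180.25 A.
P_out = V_s I_s = 31.364 × 180.25 = 5653.3 W.
P_in = P_out/η = 5653.3/0.896 = 6309.5 W.
I_p = P_in/V_p = 6309.5/120 = 52.6 A.

I_p ≈ 52.6 A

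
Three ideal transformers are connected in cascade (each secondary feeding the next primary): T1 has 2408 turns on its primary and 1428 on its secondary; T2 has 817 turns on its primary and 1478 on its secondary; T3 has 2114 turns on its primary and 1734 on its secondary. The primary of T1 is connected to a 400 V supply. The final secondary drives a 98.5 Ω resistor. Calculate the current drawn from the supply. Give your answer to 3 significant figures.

Secondary of T1: V = 400.00 × 1428/2408 = 237.21 V.
Secondary of T2: V = 237.21 × 1478/817 = 429.13 V.
Secondary of T3: V = 429.13 × 1734/2114 = 351.99 V.
I_load = 351.99/98.5 = 3.5735 A, so P_out = 351.99 × 3.5735 = 1257.8 W.
All ideal ⇒ P_in = P_out, so I_supply = 1257.8/400 = 3.14 A.

I_supply ≈ 3.14 A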